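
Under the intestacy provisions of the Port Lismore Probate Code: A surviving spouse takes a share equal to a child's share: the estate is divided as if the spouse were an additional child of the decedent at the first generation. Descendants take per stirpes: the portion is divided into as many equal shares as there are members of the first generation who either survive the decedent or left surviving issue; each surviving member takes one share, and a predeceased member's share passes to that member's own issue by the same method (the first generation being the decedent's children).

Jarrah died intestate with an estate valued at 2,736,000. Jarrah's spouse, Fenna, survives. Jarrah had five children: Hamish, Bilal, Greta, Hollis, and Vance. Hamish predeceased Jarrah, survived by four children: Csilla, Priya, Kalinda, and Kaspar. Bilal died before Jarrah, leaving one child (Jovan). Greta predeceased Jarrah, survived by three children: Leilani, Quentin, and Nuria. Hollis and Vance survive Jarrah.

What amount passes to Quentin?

Quentin receives 152,000.

The spouse counts as an additional share at the children's level, so there are 6 primary shares of 456,000. Fenna takes one such share (456,000).
The children's combined portion (2,280,000) is divided into 5 shares of 456,000: Hollis and Vance each take 456,000; Hamish's 456,000 share passes to Hamish's issue; Bilal's 456,000 share passes to Bilal's issue; Greta's 456,000 share passes to Greta's issue.
Hamish's share (456,000) is divided into 4 shares of 114,000: Csilla, Priya, Kalinda, and Kaspar each take 114,000.
Bilal's share (456,000) passes entirely to Jovan.
Greta's share (456,000) is divided into 3 shares of 152,000: Leilani, Quentin, and Nuria each take 152,000.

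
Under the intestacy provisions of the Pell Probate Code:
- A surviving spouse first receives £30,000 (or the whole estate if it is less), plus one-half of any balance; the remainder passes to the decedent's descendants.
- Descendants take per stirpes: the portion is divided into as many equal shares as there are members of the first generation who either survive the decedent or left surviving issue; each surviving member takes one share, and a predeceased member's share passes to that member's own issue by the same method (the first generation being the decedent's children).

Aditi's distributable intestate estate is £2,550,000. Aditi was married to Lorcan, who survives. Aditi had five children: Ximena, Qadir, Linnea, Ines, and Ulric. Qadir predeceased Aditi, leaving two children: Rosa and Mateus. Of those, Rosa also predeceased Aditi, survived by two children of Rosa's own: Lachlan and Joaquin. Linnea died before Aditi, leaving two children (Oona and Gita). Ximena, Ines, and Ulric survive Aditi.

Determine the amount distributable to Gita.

Lorcan first takes £30,000, leaving a balance of £2,520,000. Lorcan then takes one-half of the balance (£1,260,000), for a total of £1,290,000. The remaining £1,260,000 passes to the descendants.
The descendants' portion (£1,260,000) is divided into 5 shares of £252,000: Ximena, Ines, and Ulric each take £252,000; Qadir's £252,000 share passes to Qadir's issue; Linnea's £252,000 share passes to Linnea's issue.
Qadir's share (£252,000) is divided into 2 shares of £126,000: Mateus takes £126,000; Rosa's £126,000 share passes to Rosa's issue.
Rosa's share (£126,000) is divided into 2 shares of £63,000: Lachlan and Joaquin each take £63,000.
Linnea's share (£252,000) is divided into 2 shares of £126,000: Oona and Gita each take £126,000.

Gita receives £126,000.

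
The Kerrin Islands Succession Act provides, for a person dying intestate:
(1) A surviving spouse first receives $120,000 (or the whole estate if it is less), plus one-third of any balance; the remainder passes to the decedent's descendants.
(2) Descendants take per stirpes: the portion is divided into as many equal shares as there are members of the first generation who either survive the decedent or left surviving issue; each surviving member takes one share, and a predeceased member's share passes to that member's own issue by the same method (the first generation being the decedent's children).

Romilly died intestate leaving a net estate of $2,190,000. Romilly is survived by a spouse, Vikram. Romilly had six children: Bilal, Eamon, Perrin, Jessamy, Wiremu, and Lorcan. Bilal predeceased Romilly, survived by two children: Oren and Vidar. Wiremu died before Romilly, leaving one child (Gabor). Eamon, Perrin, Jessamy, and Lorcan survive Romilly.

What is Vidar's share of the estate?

Vidar receives $115,000.

Vikram first takes $120,000, leaving a balance of $2,070,000. Vikram then takes one-third of the balance ($690,000), for a total of $810,000. The remaining $1,380,000 passes to the descendants.
The descendants' portion ($1,380,000) is divided into 6 shares of $230,000: Eamon, Perrin, Jessamy, and Lorcan each take $230,000; Bilal's $230,000 share passes to Bilal's issue; Wiremu's $230,000 share passes to Wiremu's issue.
Bilal's share ($230,000) is divided into 2 shares of $115,000: Oren and Vidar each take $115,000.
Wiremu's share ($230,000) passes entirely to Gabor.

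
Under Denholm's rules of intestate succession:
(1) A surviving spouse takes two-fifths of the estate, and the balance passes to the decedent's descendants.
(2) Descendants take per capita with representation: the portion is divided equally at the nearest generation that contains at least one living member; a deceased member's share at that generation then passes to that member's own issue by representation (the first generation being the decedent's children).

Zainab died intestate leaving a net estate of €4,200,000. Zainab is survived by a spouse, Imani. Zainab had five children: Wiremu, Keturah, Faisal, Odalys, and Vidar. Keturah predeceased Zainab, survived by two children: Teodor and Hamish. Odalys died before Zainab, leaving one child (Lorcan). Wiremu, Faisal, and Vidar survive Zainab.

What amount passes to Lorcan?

Lorcan receives €504,000.

Imani takes two-fifths of €4,200,000 = €1,680,000. The remaining €2,520,000 passes to the descendants.
The descendants' portion (€2,520,000) is divided into 5 shares of €504,000: Wiremu, Faisal, and Vidar each take €504,000; Keturah's €504,000 share passes to Keturah's issue; Odalys's €504,000 share passes to Odalys's issue.
Keturah's share (€504,000) is divided into 2 shares of €252,000: Teodor and Hamish each take €252,000.
Odalys's share (€504,000) passes entirely to Lorcan.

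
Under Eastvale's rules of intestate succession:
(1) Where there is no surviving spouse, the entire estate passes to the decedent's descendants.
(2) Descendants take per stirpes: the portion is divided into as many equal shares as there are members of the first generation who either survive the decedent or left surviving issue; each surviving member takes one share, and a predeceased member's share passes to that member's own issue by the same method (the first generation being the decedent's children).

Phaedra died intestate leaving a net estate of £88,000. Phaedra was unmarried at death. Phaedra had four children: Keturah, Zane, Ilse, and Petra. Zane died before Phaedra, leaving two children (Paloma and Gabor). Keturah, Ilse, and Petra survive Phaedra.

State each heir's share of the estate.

The entire £88,000 passes to the descendants.
That amount (£88,000) is divided into 4 shares of £22,000: Keturah, Ilse, and Petra each take £22,000; Zane's £22,000 share passes to Zane's issue.
Zane's share (£22,000) is divided into 2 shares of £11,000: Paloma and Gabor each take £11,000.

Keturah: £22,000; Paloma: £11,000; Gabor: £11,000; Ilse: £22,000; Petra: £22,000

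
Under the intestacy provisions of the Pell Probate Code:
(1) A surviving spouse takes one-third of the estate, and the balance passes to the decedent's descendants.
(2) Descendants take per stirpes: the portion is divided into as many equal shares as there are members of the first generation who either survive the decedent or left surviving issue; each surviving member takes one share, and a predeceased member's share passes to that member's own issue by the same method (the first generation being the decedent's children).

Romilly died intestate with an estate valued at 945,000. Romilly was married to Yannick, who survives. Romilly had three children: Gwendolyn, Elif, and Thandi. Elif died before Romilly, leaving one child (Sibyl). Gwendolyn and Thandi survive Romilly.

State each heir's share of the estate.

Yannick: 315,000; Gwendolyn: 210,000; Sibyl: 210,000; Thandi: 210,000

Yannick takes one-third of 945,000 = 315,000. The remaining 630,000 passes to the descendants.
The descendants' portion (630,000) is divided into 3 shares of 210,000: Gwendolyn and Thandi each take 210,000; Elif's 210,000 share passes to Elif's issue.
Elif's share (210,000) passes entirely to Sibyl.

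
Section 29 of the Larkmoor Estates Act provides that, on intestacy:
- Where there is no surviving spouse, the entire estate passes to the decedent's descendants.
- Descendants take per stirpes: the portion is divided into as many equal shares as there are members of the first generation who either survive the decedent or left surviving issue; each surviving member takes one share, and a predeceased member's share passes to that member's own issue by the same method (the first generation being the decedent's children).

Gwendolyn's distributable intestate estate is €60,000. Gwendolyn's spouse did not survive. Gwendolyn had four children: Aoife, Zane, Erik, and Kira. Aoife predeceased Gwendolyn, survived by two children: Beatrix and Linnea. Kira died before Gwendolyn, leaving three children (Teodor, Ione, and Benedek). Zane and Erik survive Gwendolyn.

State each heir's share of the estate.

Beatrix: €7,500; Linnea: €7,500; Zane: €15,000; Erik: €15,000; Teodor: €5,000; Ione: €5,000; Benedek: €5,000

The entire €60,000 passes to the descendants.
That amount (€60,000) is divided into 4 shares of €15,000: Zane and Erik each take €15,000; Aoife's €15,000 share passes to Aoife's issue; Kira's €15,000 share passes to Kira's issue.
Aoife's share (€15,000) is divided into 2 shares of €7,500: Beatrix and Linnea each take €7,500.
Kira's share (€15,000) is divided into 3 shares of €5,000: Teodor, Ione, and Benedek each take €5,000.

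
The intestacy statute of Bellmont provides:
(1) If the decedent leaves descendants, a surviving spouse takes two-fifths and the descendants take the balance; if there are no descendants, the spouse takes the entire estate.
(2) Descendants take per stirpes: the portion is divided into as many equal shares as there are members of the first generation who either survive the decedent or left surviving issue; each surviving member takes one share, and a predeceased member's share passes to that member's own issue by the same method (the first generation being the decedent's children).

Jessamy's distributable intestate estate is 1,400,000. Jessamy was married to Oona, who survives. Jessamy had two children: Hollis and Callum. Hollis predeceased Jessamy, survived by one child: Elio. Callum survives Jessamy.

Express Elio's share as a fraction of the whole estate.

Elio receives 3/10 of the estate.

Oona takes two-fifths of 1,400,000 = 560,000. The remaining 840,000 passes to the descendants.
The descendants' portion (840,000) is divided into 2 shares of 420,000: Callum takes 420,000; Hollis's 420,000 share passes to Hollis's issue.
Hollis's share (420,000) passes entirely to Elio.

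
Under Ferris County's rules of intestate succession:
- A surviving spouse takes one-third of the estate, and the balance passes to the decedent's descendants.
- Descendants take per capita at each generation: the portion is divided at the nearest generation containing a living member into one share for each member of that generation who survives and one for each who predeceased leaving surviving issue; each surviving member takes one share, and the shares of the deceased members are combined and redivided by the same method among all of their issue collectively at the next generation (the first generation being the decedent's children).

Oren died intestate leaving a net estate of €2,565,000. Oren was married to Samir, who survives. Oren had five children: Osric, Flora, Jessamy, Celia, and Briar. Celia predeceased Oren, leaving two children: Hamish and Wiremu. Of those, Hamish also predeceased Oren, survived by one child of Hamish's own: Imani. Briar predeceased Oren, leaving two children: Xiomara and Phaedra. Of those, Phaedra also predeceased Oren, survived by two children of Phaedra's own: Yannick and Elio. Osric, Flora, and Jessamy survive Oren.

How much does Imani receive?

Samir takes one-third of €2,565,000 = €855,000. The remaining €1,710,000 passes to the descendants.
The descendants' portion (€1,710,000) is divided at the children's generation into 5 shares of €342,000. Osric, Flora, and Jessamy each take €342,000. The 2 shares of the deceased (Celia and Briar) are combined into a pool of €684,000.
That pool (€684,000) is divided at the grandchildren's generation into 4 shares of €171,000. Wiremu and Xiomara each take €171,000. The 2 shares of the deceased (Hamish and Phaedra) are combined into a pool of €342,000.
That pool (€342,000) is divided at the great-grandchildren's generation equally among Imani, Yannick, and Elio: €114,000 each.

Imani receives €114,000.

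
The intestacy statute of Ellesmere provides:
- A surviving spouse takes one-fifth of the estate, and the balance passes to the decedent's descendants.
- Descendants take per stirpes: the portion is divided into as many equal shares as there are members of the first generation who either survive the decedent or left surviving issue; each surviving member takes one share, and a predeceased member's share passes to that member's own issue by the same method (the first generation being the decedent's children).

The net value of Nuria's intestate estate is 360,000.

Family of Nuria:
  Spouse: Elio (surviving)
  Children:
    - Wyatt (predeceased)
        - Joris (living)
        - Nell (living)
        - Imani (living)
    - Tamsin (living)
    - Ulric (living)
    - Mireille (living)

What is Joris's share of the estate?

Elio takes one-fifth of 360,000 = 72,000. The remaining 288,000 passes to the descendants.
The descendants' portion (288,000) is divided into 4 shares of 72,000: Tamsin, Ulric, and Mireille each take 72,000; Wyatt's 72,000 share passes to Wyatt's issue.
Wyatt's share (72,000) is divided into 3 shares of 24,000: Joris, Nell, and Imani each take 24,000.

Joris receives 24,000.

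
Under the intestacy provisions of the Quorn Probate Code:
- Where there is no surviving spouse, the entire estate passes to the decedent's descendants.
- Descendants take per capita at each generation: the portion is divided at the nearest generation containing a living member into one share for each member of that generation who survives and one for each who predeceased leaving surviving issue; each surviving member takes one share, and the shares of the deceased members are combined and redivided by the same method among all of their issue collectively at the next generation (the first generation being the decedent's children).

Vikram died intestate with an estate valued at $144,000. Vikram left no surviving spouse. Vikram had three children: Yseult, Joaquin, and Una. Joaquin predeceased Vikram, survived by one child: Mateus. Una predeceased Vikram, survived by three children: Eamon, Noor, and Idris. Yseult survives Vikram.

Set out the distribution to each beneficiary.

The entire $144,000 passes to the descendants.
That amount ($144,000) is divided at the children's generation into 3 shares of $48,000. Yseult takes $48,000. The 2 shares of the deceased (Joaquin and Una) are combined into a pool of $96,000.
That pool ($96,000) is divided at the grandchildren's generation equally among Mateus, Eamon, Noor, and Idris: $24,000 each.

Yseult: $48,000; Mateus: $24,000; Eamon: $24,000; Noor: $24,000; Idris: $24,000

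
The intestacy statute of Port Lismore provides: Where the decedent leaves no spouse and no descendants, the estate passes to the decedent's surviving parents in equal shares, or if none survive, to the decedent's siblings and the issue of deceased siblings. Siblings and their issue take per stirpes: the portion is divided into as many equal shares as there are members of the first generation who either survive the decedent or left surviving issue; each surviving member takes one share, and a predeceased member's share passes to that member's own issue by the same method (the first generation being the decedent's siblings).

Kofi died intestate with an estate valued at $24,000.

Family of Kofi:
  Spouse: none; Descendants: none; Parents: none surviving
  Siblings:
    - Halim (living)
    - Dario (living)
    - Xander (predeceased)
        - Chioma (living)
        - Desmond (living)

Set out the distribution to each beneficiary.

The entire $24,000 passes to the siblings and their issue.
That amount ($24,000) is divided into 3 shares of $8,000: Halim and Dario each take $8,000; Xander's $8,000 share passes to Xander's issue.
Xander's share ($8,000) is divided into 2 shares of $4,000: Chioma and Desmond each take $4,000.

Halim: $8,000; Dario: $8,000; Chioma: $4,000; Desmond: $4,000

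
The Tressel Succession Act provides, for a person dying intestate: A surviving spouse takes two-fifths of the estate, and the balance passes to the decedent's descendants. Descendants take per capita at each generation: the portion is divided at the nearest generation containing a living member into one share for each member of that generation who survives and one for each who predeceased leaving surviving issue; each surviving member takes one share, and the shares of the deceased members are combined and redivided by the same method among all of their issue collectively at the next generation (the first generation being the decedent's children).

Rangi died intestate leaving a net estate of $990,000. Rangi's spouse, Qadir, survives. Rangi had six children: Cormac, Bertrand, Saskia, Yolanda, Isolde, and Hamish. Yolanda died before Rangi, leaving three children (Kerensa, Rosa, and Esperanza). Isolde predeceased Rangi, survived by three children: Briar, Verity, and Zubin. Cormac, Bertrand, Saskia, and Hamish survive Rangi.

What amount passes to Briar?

Briar receives $33,000.

Qadir takes two-fifths of $990,000 = $396,000. The remaining $594,000 passes to the descendants.
The descendants' portion ($594,000) is divided at the children's generation into 6 shares of $99,000. Cormac, Bertrand, Saskia, and Hamish each take $99,000. The 2 shares of the deceased (Yolanda and Isolde) are combined into a pool of $198,000.
That pool ($198,000) is divided at the grandchildren's generation equally among Kerensa, Rosa, Esperanza, Briar, Verity, and Zubin: $33,000 each.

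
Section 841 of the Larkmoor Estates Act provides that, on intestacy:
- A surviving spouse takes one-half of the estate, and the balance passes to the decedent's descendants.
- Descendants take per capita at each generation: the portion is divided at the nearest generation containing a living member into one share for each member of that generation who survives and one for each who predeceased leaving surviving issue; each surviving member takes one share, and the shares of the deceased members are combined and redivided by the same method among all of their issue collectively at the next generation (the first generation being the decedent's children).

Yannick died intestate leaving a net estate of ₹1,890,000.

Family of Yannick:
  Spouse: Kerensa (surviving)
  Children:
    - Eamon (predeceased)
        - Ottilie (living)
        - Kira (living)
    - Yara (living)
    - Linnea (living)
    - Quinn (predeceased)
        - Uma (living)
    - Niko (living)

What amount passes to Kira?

Kerensa takes one-half of ₹1,890,000 = ₹945,000. The remaining ₹945,000 passes to the descendants.
The descendants' portion (₹945,000) is divided at the children's generation into 5 shares of ₹189,000. Yara, Linnea, and Niko each take ₹189,000. The 2 shares of the deceased (Eamon and Quinn) are combined into a pool of ₹378,000.
That pool (₹378,000) is divided at the grandchildren's generation equally among Ottilie, Kira, and Uma: ₹126,000 each.

Kira receives ₹126,000.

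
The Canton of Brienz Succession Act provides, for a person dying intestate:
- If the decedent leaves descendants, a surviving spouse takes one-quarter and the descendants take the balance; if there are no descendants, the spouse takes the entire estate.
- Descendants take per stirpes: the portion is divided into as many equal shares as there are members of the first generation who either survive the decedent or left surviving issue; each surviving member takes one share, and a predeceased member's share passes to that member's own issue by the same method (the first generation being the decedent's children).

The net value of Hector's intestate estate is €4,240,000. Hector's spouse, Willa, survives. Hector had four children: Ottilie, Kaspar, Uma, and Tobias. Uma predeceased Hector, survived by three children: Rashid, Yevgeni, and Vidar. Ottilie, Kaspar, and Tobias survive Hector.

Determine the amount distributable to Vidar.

Vidar receives €265,000.

Willa takes one-quarter of €4,240,000 = €1,060,000. The remaining €3,180,000 passes to the descendants.
The descendants' portion (€3,180,000) is divided into 4 shares of €795,000: Ottilie, Kaspar, and Tobias each take €795,000; Uma's €795,000 share passes to Uma's issue.
Uma's share (€795,000) is divided into 3 shares of €265,000: Rashid, Yevgeni, and Vidar each take €265,000.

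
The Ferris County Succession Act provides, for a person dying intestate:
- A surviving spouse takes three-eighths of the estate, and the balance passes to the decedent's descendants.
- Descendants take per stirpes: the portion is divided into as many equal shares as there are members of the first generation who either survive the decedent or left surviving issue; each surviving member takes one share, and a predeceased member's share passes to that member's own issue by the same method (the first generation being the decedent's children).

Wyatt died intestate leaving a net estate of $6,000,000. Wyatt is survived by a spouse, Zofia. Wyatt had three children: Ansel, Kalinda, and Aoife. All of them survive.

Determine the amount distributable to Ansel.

Ansel receives $1,250,000.

Zofia takes three-eighths of $6,000,000 = $2,250,000. The remaining $3,750,000 passes to the descendants.
The descendants' portion ($3,750,000) is divided into 3 shares of $1,250,000: Ansel, Kalinda, and Aoife each take $1,250,000.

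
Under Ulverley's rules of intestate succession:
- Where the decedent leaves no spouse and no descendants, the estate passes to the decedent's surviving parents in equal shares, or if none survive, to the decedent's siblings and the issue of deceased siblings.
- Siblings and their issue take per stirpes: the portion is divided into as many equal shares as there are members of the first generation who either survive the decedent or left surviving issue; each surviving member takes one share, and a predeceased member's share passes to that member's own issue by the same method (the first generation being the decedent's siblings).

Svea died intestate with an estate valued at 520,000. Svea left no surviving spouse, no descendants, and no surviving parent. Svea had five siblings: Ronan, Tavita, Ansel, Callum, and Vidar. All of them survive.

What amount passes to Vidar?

The entire 520,000 passes to the siblings and their issue.
That amount (520,000) is divided into 5 shares of 104,000: Ronan, Tavita, Ansel, Callum, and Vidar each take 104,000.

Vidar receives 104,000.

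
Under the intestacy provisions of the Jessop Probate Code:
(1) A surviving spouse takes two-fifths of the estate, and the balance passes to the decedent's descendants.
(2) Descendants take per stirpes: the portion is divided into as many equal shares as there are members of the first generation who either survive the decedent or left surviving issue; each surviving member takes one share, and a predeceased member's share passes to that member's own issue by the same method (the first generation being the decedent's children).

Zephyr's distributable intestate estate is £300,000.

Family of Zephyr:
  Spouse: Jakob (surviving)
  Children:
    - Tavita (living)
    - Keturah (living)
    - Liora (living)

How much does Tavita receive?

Jakob takes two-fifths of £300,000 = £120,000. The remaining £180,000 passes to the descendants.
The descendants' portion (£180,000) is divided into 3 shares of £60,000: Tavita, Keturah, and Liora each take £60,000.

Tavita receives £60,000.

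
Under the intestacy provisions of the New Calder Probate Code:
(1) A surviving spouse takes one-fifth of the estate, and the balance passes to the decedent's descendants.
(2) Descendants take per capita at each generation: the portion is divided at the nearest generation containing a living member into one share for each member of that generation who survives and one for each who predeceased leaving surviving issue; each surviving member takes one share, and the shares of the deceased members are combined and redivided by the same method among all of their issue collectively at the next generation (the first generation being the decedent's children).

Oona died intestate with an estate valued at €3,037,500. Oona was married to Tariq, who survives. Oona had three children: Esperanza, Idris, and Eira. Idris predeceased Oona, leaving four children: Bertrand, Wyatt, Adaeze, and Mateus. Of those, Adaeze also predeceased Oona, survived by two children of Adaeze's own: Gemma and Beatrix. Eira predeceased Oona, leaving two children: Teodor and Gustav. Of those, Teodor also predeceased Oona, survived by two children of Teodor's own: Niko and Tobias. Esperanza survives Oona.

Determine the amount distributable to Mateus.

Mateus receives €270,000.

Tariq takes one-fifth of €3,037,500 = €607,500. The remaining €2,430,000 passes to the descendants.
The descendants' portion (€2,430,000) is divided at the children's generation into 3 shares of €810,000. Esperanza takes €810,000. The 2 shares of the deceased (Idris and Eira) are combined into a pool of €1,620,000.
That pool (€1,620,000) is divided at the grandchildren's generation into 6 shares of €270,000. Bertrand, Wyatt, Mateus, and Gustav each take €270,000. The 2 shares of the deceased (Adaeze and Teodor) are combined into a pool of €540,000.
That pool (€540,000) is divided at the great-grandchildren's generation equally among Gemma, Beatrix, Niko, and Tobias: €135,000 each.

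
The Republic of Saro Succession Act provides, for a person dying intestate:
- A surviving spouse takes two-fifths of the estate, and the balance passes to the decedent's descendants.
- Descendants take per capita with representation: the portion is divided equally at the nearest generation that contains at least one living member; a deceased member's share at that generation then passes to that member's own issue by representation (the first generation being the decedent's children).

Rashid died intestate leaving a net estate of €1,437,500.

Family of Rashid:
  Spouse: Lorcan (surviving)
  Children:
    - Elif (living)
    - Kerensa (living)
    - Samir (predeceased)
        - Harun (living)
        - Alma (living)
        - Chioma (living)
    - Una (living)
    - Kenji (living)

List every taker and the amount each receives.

Lorcan: €575,000; Elif: €172,500; Kerensa: €172,500; Harun: €57,500; Alma: €57,500; Chioma: €57,500; Una: €172,500; Kenji: €172,500

Lorcan takes two-fifths of €1,437,500 = €575,000. The remaining €862,500 passes to the descendants.
The descendants' portion (€862,500) is divided into 5 shares of €172,500: Elif, Kerensa, Una, and Kenji each take €172,500; Samir's €172,500 share passes to Samir's issue.
Samir's share (€172,500) is divided into 3 shares of €57,500: Harun, Alma, and Chioma each take €57,500.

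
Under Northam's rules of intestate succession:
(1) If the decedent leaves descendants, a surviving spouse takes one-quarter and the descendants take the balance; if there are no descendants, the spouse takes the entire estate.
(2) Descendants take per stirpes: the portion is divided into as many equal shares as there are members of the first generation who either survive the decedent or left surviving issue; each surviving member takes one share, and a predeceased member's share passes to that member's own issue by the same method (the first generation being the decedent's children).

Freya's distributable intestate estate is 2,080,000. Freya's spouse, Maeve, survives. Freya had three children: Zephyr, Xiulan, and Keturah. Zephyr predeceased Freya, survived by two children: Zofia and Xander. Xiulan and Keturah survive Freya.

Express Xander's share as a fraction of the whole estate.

Maeve takes one-quarter of 2,080,000 = 520,000. The remaining 1,560,000 passes to the descendants.
The descendants' portion (1,560,000) is divided into 3 shares of 520,000: Xiulan and Keturah each take 520,000; Zephyr's 520,000 share passes to Zephyr's issue.
Zephyr's share (520,000) is divided into 2 shares of 260,000: Zofia and Xander each take 260,000.

Xander receives 1/8 of the estate.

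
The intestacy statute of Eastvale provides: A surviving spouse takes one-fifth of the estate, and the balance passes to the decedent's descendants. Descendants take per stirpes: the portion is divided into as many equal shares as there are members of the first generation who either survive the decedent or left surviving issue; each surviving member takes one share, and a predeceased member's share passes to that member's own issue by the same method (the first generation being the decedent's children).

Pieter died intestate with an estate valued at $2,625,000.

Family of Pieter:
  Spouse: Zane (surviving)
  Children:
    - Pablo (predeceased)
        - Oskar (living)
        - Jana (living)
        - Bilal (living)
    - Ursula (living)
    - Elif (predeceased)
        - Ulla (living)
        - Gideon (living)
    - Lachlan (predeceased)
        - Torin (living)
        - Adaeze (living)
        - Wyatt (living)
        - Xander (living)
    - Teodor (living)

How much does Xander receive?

Zane takes one-fifth of $2,625,000 = $525,000. The remaining $2,100,000 passes to the descendants.
The descendants' portion ($2,100,000) is divided into 5 shares of $420,000: Ursula and Teodor each take $420,000; Pablo's $420,000 share passes to Pablo's issue; Elif's $420,000 share passes to Elif's issue; Lachlan's $420,000 share passes to Lachlan's issue.
Pablo's share ($420,000) is divided into 3 shares of $140,000: Oskar, Jana, and Bilal each take $140,000.
Elif's share ($420,000) is divided into 2 shares of $210,000: Ulla and Gideon each take $210,000.
Lachlan's share ($420,000) is divided into 4 shares of $105,000: Torin, Adaeze, Wyatt, and Xander each take $105,000.

Xander receives $105,000.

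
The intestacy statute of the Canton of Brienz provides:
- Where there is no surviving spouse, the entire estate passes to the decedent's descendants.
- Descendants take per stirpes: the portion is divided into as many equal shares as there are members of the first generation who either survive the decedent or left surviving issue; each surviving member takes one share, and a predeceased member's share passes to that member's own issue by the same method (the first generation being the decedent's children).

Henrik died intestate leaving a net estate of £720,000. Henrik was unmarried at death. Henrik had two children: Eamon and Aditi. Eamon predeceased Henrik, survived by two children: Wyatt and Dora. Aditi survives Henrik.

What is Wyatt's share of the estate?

Wyatt receives £180,000.

The entire £720,000 passes to the descendants.
That amount (£720,000) is divided into 2 shares of £360,000: Aditi takes £360,000; Eamon's £360,000 share passes to Eamon's issue.
Eamon's share (£360,000) is divided into 2 shares of £180,000: Wyatt and Dora each take £180,000.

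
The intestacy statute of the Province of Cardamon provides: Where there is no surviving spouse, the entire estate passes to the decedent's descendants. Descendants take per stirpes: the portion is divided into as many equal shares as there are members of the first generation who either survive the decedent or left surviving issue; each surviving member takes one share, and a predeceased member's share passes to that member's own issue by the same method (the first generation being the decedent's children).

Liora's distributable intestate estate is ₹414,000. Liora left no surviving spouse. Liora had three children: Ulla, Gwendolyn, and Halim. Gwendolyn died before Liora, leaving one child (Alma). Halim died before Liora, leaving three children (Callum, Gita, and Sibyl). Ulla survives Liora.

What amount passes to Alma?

Alma receives ₹138,000.

The entire ₹414,000 passes to the descendants.
That amount (₹414,000) is divided into 3 shares of ₹138,000: Ulla takes ₹138,000; Gwendolyn's ₹138,000 share passes to Gwendolyn's issue; Halim's ₹138,000 share passes to Halim's issue.
Gwendolyn's share (₹138,000) passes entirely to Alma.
Halim's share (₹138,000) is divided into 3 shares of ₹46,000: Callum, Gita, and Sibyl each take ₹46,000.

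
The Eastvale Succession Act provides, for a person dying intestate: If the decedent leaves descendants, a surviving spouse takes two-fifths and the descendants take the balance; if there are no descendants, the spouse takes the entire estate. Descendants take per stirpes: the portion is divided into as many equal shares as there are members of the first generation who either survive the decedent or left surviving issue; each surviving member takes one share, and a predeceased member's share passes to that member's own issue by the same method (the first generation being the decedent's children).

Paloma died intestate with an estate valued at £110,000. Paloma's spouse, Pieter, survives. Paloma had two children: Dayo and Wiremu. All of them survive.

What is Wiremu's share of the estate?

Pieter takes two-fifths of £110,000 = £44,000. The remaining £66,000 passes to the descendants.
The descendants' portion (£66,000) is divided into 2 shares of £33,000: Dayo and Wiremu each take £33,000.

Wiremu receives £33,000.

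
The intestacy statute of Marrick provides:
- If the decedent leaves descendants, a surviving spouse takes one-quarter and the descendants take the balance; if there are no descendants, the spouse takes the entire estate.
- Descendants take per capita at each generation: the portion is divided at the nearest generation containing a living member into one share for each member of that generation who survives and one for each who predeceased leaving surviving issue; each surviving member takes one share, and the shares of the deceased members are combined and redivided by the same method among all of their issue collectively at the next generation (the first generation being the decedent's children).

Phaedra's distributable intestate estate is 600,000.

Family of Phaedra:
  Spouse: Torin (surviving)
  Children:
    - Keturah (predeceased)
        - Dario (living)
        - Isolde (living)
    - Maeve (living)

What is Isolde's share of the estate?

Torin takes one-quarter of 600,000 = 150,000. The remaining 450,000 passes to the descendants.
The descendants' portion (450,000) is divided at the children's generation into 2 shares of 225,000. Maeve takes 225,000. The remaining share for the deceased Keturah (225,000) is carried to the next generation.
That pool (225,000) is divided at the grandchildren's generation equally among Dario and Isolde: 112,500 each.

Isolde receives 112,500.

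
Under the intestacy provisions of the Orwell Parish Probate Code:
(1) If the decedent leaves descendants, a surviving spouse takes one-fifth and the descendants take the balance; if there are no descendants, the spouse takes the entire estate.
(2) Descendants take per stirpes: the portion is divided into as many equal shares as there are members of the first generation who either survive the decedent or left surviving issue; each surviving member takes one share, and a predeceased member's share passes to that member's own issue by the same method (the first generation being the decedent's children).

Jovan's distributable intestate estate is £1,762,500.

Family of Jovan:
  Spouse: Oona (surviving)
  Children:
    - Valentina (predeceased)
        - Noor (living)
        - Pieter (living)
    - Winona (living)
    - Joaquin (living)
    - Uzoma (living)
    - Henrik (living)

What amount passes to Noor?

Noor receives £141,000.

Oona takes one-fifth of £1,762,500 = £352,500. The remaining £1,410,000 passes to the descendants.
The descendants' portion (£1,410,000) is divided into 5 shares of £282,000: Winona, Joaquin, Uzoma, and Henrik each take £282,000; Valentina's £282,000 share passes to Valentina's issue.
Valentina's share (£282,000) is divided into 2 shares of £141,000: Noor and Pieter each take £141,000.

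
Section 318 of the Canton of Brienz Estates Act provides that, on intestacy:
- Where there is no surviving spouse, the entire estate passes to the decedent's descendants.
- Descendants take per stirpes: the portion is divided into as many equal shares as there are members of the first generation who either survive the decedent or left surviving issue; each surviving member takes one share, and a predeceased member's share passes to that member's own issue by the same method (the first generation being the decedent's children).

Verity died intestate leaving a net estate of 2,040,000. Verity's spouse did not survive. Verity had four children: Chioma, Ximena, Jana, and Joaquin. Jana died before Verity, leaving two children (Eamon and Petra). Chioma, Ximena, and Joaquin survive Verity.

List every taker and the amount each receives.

Chioma: 510,000; Ximena: 510,000; Eamon: 255,000; Petra: 255,000; Joaquin: 510,000

The entire 2,040,000 passes to the descendants.
That amount (2,040,000) is divided into 4 shares of 510,000: Chioma, Ximena, and Joaquin each take 510,000; Jana's 510,000 share passes to Jana's issue.
Jana's share (510,000) is divided into 2 shares of 255,000: Eamon and Petra each take 255,000.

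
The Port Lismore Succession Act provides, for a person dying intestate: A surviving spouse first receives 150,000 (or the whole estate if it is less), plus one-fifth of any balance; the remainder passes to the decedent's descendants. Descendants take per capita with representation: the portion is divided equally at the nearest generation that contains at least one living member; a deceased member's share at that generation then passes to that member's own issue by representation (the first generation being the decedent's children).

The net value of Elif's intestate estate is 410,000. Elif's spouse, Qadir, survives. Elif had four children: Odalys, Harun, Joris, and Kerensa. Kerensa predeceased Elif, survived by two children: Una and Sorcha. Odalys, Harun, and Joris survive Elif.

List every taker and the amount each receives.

Qadir: 202,000; Odalys: 52,000; Harun: 52,000; Joris: 52,000; Una: 26,000; Sorcha: 26,000

Qadir first takes 150,000, leaving a balance of 260,000. Qadir then takes one-fifth of the balance (52,000), for a total of 202,000. The remaining 208,000 passes to the descendants.
The descendants' portion (208,000) is divided into 4 shares of 52,000: Odalys, Harun, and Joris each take 52,000; Kerensa's 52,000 share passes to Kerensa's issue.
Kerensa's share (52,000) is divided into 2 shares of 26,000: Una and Sorcha each take 26,000.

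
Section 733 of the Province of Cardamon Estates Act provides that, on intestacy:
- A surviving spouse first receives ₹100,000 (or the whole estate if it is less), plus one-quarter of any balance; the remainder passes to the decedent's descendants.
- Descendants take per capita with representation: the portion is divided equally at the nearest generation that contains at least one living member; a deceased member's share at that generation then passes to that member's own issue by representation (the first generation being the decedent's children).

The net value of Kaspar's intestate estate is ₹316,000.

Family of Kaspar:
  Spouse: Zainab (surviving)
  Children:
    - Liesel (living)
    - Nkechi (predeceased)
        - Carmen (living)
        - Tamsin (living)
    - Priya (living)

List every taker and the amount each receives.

Zainab: ₹154,000; Liesel: ₹54,000; Carmen: ₹27,000; Tamsin: ₹27,000; Priya: ₹54,000

Zainab first takes ₹100,000, leaving a balance of ₹216,000. Zainab then takes one-quarter of the balance (₹54,000), for a total of ₹154,000. The remaining ₹162,000 passes to the descendants.
The descendants' portion (₹162,000) is divided into 3 shares of ₹54,000: Liesel and Priya each take ₹54,000; Nkechi's ₹54,000 share passes to Nkechi's issue.
Nkechi's share (₹54,000) is divided into 2 shares of ₹27,000: Carmen and Tamsin each take ₹27,000.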